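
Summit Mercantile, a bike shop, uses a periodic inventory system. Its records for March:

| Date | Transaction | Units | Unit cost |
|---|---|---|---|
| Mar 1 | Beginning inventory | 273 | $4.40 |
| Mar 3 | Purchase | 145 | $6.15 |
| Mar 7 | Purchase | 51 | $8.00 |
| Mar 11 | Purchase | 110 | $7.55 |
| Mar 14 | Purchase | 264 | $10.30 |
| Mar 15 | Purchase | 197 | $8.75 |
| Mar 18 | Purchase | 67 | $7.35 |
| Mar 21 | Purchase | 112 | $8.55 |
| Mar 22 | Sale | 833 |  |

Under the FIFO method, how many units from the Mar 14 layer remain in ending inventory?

10

Mar 22, 833 sold [FIFO — oldest first]: 273 @ $4.40 + 145 @ $6.15 + 51 @ $8.00 + 110 @ $7.55 + 254 @ $10.30 = $5,947.65
Ending inventory: 10 @ $10.30 + 197 @ $8.75 + 67 @ $7.35 + 112 @ $8.55 = $3,276.80
Check: goods available $9,224.45 = COGS $5,947.65 + ending $3,276.80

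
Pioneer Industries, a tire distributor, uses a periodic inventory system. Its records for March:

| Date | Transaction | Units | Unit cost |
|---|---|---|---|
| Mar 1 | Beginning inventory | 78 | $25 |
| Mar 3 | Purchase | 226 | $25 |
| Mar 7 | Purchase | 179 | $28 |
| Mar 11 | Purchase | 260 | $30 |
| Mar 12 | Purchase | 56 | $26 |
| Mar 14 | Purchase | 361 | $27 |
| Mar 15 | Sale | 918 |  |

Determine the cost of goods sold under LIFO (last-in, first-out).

COGS = $25,565

Mar 15, 918 sold [LIFO — newest first]: 361 @ $27 + 56 @ $26 + 260 @ $30 + 179 @ $28 + 62 @ $25 = $25,565
Ending inventory: 78 @ $25 + 164 @ $25 = $6,050
Check: goods available $31,615 = COGS $25,565 + ending $6,050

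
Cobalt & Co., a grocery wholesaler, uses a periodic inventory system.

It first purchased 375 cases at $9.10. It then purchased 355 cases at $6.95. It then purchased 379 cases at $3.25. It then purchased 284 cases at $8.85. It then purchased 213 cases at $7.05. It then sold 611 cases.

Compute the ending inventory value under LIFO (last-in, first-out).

Sale 1 (611) [LIFO — newest first]: 213 @ $7.05 + 284 @ $8.85 + 114 @ $3.25 = $4,385.55
Ending inventory: 375 @ $9.10 + 355 @ $6.95 + 265 @ $3.25 = $6,741.00

Ending inventory = $6,741.00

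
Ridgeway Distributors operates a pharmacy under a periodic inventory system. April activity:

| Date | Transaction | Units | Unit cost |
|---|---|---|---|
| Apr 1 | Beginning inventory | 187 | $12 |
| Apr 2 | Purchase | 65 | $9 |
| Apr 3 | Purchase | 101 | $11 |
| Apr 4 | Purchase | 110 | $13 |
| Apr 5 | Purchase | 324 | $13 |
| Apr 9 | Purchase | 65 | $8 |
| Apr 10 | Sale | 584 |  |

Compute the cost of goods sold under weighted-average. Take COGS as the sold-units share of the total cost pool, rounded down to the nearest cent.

Apr 10, sell 584: 584/852 × $10,102.00 → $6,924.37
Ending inventory (cost pool remaining) = $3,177.63

COGS = $6,924.37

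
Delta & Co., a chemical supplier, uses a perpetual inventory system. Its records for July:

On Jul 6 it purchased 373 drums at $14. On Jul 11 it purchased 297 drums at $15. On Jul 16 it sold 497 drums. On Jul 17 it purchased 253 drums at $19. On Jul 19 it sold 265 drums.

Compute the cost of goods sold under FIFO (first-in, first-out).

Jul 16, 497 sold [FIFO — oldest first]: 373 @ $14 + 124 @ $15 = $7,082
Jul 19, 265 sold [FIFO — oldest first]: 173 @ $15 + 92 @ $19 = $4,343
Total COGS = $7,082 + $4,343 = $11,425
Ending inventory: 161 @ $19 = $3,059

COGS = $11,425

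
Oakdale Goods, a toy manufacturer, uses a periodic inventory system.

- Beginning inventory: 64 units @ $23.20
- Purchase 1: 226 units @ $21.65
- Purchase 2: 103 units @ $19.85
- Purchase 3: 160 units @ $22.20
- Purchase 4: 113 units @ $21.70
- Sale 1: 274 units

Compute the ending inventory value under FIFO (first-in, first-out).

Sale 1 (274) [FIFO — oldest first]: 64 @ $23.20 + 210 @ $21.65 = $6,031.30
Ending inventory: 16 @ $21.65 + 103 @ $19.85 + 160 @ $22.20 + 113 @ $21.70 = $8,395.05

Ending inventory = $8,395.05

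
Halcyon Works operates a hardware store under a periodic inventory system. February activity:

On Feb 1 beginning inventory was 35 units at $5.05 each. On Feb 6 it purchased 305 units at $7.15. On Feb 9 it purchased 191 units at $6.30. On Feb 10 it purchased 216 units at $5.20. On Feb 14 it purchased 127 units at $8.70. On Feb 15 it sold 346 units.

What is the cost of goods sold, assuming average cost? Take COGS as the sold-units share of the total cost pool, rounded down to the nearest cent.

Feb 15, sell 346: 346/874 × $5,788.90 → $2,291.71
Ending inventory (cost pool remaining) = $3,497.19

COGS = $2,291.71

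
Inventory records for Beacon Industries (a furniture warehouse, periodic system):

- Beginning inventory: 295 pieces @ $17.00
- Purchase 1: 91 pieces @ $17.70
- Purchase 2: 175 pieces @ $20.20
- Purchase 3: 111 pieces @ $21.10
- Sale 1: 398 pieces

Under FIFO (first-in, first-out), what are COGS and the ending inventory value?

Sale 1 (398) [FIFO — oldest first]: 295 @ $17.00 + 91 @ $17.70 + 12 @ $20.20 = $6,868.10
Ending inventory: 163 @ $20.20 + 111 @ $21.10 = $5,634.70

COGS = $6,868.10; ending inventory = $5,634.70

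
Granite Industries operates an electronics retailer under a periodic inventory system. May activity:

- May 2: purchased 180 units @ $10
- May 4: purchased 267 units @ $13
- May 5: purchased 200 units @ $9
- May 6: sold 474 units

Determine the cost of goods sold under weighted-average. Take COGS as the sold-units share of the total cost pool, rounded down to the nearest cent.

COGS = $5,180.29

May 6, sell 474: 474/647 × $7,071.00 → $5,180.29
Ending inventory (cost pool remaining) = $1,890.71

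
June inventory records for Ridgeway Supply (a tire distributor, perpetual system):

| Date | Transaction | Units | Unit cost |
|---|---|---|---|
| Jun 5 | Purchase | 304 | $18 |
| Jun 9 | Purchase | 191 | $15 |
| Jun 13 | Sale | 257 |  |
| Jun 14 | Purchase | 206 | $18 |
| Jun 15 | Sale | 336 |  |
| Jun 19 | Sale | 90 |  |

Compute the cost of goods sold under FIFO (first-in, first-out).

COGS = $11,721

Jun 13, 257 sold [FIFO — oldest first]: 257 @ $18 = $4,626
Jun 15, 336 sold [FIFO — oldest first]: 47 @ $18 + 191 @ $15 + 98 @ $18 = $5,475
Jun 19, 90 sold [FIFO — oldest first]: 90 @ $18 = $1,620
Total COGS = $4,626 + $5,475 + $1,620 = $11,721
Ending inventory: 18 @ $18 = $324
Check: goods available $12,045 = COGS $11,721 + ending $324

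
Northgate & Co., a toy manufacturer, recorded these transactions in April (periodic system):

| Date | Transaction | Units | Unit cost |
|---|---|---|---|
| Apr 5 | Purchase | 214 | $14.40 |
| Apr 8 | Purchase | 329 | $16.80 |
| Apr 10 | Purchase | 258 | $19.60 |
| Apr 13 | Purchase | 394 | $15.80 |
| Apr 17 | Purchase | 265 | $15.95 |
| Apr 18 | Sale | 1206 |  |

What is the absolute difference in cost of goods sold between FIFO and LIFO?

$297.70

FIFO COGS: 214 @ $14.40 + 329 @ $16.80 + 258 @ $19.60 + 394 @ $15.80 + 11 @ $15.95 = $20,066.25
LIFO COGS: 265 @ $15.95 + 394 @ $15.80 + 258 @ $19.60 + 289 @ $16.80 = $20,363.95
Difference = |$20,066.25 − $20,363.95| = $297.70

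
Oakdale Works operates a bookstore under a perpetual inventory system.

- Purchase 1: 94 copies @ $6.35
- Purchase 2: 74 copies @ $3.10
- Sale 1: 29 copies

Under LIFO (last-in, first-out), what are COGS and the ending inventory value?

COGS = $89.90; ending inventory = $736.40

Sale 1 (29) [LIFO — newest first]: 29 @ $3.10 = $89.90
Ending inventory: 94 @ $6.35 + 45 @ $3.10 = $736.40
Check: goods available $826.30 = COGS $89.90 + ending $736.40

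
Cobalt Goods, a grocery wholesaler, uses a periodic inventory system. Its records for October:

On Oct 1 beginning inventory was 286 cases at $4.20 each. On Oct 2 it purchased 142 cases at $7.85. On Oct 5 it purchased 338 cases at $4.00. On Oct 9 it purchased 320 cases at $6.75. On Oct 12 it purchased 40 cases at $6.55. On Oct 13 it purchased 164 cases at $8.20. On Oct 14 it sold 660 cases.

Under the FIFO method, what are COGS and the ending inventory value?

COGS = $3,243.90; ending inventory = $4,190.80

Oct 14, 660 sold [FIFO — oldest first]: 286 @ $4.20 + 142 @ $7.85 + 232 @ $4.00 = $3,243.90
Ending inventory: 106 @ $4.00 + 320 @ $6.75 + 40 @ $6.55 + 164 @ $8.20 = $4,190.80
Check: goods available $7,434.70 = COGS $3,243.90 + ending $4,190.80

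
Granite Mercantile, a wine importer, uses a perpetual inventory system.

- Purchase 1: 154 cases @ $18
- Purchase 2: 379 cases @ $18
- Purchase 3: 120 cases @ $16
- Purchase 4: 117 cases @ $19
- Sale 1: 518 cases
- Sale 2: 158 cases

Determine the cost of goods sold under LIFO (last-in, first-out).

COGS = $12,045

Sale 1 (518) [LIFO — newest first]: 117 @ $19 + 120 @ $16 + 281 @ $18 = $9,201
Sale 2 (158) [LIFO — newest first]: 98 @ $18 + 60 @ $18 = $2,844
Total COGS = $9,201 + $2,844 = $12,045
Ending inventory: 94 @ $18 = $1,692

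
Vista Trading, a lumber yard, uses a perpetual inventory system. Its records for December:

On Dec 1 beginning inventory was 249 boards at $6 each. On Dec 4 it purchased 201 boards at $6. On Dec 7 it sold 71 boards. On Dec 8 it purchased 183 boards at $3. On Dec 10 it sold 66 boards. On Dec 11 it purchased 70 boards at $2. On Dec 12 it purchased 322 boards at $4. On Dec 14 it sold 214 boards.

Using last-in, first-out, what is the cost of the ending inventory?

Ending inventory = $3,197

Dec 7, 71 sold [LIFO — newest first]: 71 @ $6 = $426
Dec 10, 66 sold [LIFO — newest first]: 66 @ $3 = $198
Dec 14, 214 sold [LIFO — newest first]: 214 @ $4 = $856
Total COGS = $426 + $198 + $856 = $1,480
Ending inventory: 249 @ $6 + 130 @ $6 + 117 @ $3 + 70 @ $2 + 108 @ $4 = $3,197
Check: goods available $4,677 = COGS $1,480 + ending $3,197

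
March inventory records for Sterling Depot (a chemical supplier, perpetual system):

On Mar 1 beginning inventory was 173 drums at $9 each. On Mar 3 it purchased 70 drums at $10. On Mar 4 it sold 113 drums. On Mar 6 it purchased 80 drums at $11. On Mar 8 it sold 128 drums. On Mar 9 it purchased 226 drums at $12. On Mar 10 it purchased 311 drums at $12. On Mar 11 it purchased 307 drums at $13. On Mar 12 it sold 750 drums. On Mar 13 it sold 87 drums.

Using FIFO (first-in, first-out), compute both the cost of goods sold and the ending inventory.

COGS = $12,415; ending inventory = $1,157

Mar 4, 113 sold [FIFO — oldest first]: 113 @ $9 = $1,017
Mar 8, 128 sold [FIFO — oldest first]: 60 @ $9 + 68 @ $10 = $1,220
Mar 12, 750 sold [FIFO — oldest first]: 2 @ $10 + 80 @ $11 + 226 @ $12 + 311 @ $12 + 131 @ $13 = $9,047
Mar 13, 87 sold [FIFO — oldest first]: 87 @ $13 = $1,131
Total COGS = $1,017 + $1,220 + $9,047 + $1,131 = $12,415
Ending inventory: 89 @ $13 = $1,157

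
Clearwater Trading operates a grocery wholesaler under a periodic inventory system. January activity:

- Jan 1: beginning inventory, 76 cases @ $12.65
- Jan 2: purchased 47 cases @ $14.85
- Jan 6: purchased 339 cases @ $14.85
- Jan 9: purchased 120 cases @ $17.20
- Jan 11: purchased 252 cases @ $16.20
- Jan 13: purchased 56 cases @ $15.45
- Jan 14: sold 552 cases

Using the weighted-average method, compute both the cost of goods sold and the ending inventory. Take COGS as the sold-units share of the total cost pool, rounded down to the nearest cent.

Jan 14, sell 552: 552/890 × $13,705.10 → $8,500.24
Ending inventory (cost pool remaining) = $5,204.86
Check: goods available $13,705.10 = COGS $8,500.24 + ending $5,204.86

COGS = $8,500.24; ending inventory = $5,204.86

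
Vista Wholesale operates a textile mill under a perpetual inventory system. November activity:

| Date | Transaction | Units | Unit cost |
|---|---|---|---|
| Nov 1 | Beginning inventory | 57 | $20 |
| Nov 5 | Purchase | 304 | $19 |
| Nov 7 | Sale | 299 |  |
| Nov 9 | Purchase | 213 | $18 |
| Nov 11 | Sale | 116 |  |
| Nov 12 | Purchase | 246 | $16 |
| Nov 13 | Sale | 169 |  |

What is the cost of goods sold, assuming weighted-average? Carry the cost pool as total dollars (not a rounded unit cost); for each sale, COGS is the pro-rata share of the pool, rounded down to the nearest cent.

After Nov 1: 57 on hand, pool $1,140.00 (≈ $20.0000 each)
After Nov 5: 361 on hand, pool $6,916.00 (≈ $19.1579 each)
Nov 7, sell 299: 299/361 × $6,916.00 → $5,728.21
After Nov 9: 275 on hand, pool $5,021.79 (≈ $18.2611 each)
Nov 11, sell 116: 116/275 × $5,021.79 → $2,118.28
After Nov 12: 405 on hand, pool $6,839.51 (≈ $16.8877 each)
Nov 13, sell 169: 169/405 × $6,839.51 → $2,854.01
Total COGS = $5,728.21 + $2,118.28 + $2,854.01 = $10,700.50
Ending inventory (cost pool remaining) = $3,985.50
Check: goods available $14,686.00 = COGS $10,700.50 + ending $3,985.50

COGS = $10,700.50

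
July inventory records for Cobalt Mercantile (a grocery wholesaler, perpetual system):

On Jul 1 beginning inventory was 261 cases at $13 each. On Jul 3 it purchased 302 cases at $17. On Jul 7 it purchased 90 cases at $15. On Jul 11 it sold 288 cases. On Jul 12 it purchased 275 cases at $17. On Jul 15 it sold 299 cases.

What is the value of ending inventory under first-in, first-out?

Jul 11, 288 sold [FIFO — oldest first]: 261 @ $13 + 27 @ $17 = $3,852
Jul 15, 299 sold [FIFO — oldest first]: 275 @ $17 + 24 @ $15 = $5,035
Total COGS = $3,852 + $5,035 = $8,887
Ending inventory: 66 @ $15 + 275 @ $17 = $5,665

Ending inventory = $5,665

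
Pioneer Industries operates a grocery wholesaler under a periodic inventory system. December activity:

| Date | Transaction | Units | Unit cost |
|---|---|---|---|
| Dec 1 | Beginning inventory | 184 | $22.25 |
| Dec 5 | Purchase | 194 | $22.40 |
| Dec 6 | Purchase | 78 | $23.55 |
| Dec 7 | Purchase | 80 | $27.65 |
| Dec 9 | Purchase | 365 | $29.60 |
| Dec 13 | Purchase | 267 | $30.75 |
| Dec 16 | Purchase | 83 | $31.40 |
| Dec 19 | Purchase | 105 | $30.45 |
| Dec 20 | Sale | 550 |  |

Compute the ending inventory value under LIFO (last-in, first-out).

Ending inventory = $20,480.50

Dec 20, 550 sold [LIFO — newest first]: 105 @ $30.45 + 83 @ $31.40 + 267 @ $30.75 + 95 @ $29.60 = $16,825.70
Ending inventory: 184 @ $22.25 + 194 @ $22.40 + 78 @ $23.55 + 80 @ $27.65 + 270 @ $29.60 = $20,480.50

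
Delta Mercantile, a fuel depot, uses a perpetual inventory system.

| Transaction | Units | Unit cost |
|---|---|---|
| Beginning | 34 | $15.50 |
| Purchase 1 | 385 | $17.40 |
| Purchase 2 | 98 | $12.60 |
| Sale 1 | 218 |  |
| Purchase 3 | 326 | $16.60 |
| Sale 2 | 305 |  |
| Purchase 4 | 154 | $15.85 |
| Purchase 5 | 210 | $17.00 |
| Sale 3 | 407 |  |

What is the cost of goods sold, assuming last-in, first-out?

Sale 1 (218) [LIFO — newest first]: 98 @ $12.60 + 120 @ $17.40 = $3,322.80
Sale 2 (305) [LIFO — newest first]: 305 @ $16.60 = $5,063.00
Sale 3 (407) [LIFO — newest first]: 210 @ $17.00 + 154 @ $15.85 + 21 @ $16.60 + 22 @ $17.40 = $6,742.30
Total COGS = $3,322.80 + $5,063.00 + $6,742.30 = $15,128.10
Ending inventory: 34 @ $15.50 + 243 @ $17.40 = $4,755.20
Check: goods available $19,883.30 = COGS $15,128.10 + ending $4,755.20

COGS = $15,128.10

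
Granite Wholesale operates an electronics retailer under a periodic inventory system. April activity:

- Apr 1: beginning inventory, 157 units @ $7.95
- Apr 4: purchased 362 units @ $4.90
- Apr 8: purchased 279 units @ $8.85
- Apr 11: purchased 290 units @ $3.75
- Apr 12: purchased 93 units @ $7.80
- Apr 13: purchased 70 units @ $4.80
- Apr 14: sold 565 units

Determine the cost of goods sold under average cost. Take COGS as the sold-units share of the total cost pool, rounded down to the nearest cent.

COGS = $3,450.51

Apr 14, sell 565: 565/1251 × $7,640.00 → $3,450.51
Ending inventory (cost pool remaining) = $4,189.49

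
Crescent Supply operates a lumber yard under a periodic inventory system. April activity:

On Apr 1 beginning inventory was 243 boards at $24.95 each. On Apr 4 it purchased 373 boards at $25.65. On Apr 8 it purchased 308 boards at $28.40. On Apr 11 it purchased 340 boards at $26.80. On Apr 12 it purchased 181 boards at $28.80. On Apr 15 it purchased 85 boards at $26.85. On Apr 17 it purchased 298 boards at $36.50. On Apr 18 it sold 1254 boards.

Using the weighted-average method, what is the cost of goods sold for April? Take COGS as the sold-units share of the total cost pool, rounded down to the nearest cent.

COGS = $35,576.79

Apr 18, sell 1254: 1254/1828 × $51,861.55 → $35,576.79
Ending inventory (cost pool remaining) = $16,284.76
Check: goods available $51,861.55 = COGS $35,576.79 + ending $16,284.76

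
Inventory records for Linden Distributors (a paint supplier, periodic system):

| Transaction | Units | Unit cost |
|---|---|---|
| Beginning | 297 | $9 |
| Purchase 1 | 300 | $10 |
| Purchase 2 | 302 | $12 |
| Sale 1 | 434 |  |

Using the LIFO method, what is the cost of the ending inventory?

Ending inventory = $4,353

Sale 1 (434) [LIFO — newest first]: 302 @ $12 + 132 @ $10 = $4,944
Ending inventory: 297 @ $9 + 168 @ $10 = $4,353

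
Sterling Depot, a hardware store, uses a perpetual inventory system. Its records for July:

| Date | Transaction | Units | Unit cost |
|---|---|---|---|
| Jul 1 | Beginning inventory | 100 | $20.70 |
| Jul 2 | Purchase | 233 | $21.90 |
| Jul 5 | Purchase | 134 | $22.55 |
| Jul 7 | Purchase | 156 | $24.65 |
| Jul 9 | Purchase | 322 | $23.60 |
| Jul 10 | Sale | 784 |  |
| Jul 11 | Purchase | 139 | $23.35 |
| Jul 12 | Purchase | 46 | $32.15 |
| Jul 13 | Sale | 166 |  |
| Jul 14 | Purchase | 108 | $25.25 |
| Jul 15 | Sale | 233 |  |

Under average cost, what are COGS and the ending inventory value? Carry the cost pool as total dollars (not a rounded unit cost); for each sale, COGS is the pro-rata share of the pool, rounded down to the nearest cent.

After Jul 1: 100 on hand, pool $2,070.00 (≈ $20.7000 each)
After Jul 2: 333 on hand, pool $7,172.70 (≈ $21.5396 each)
After Jul 5: 467 on hand, pool $10,194.40 (≈ $21.8296 each)
After Jul 7: 623 on hand, pool $14,039.80 (≈ $22.5358 each)
After Jul 9: 945 on hand, pool $21,639.00 (≈ $22.8984 each)
Jul 10, sell 784: 784/945 × $21,639.00 → $17,952.35
After Jul 11: 300 on hand, pool $6,932.30 (≈ $23.1077 each)
After Jul 12: 346 on hand, pool $8,411.20 (≈ $24.3098 each)
Jul 13, sell 166: 166/346 × $8,411.20 → $4,035.43
After Jul 14: 288 on hand, pool $7,102.77 (≈ $24.6624 each)
Jul 15, sell 233: 233/288 × $7,102.77 → $5,746.33
Total COGS = $17,952.35 + $4,035.43 + $5,746.33 = $27,734.11
Ending inventory (cost pool remaining) = $1,356.44

COGS = $27,734.11; ending inventory = $1,356.44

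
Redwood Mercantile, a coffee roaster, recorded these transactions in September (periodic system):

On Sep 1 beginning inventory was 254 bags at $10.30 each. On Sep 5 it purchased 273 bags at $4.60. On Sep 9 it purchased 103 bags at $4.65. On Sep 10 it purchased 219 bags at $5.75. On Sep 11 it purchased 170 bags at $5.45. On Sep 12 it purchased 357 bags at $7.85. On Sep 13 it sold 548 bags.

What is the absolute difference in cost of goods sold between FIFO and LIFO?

FIFO COGS: 254 @ $10.30 + 273 @ $4.60 + 21 @ $4.65 = $3,969.65
LIFO COGS: 357 @ $7.85 + 170 @ $5.45 + 21 @ $5.75 = $3,849.70
Difference = |$3,969.65 − $3,849.70| = $119.95

$119.95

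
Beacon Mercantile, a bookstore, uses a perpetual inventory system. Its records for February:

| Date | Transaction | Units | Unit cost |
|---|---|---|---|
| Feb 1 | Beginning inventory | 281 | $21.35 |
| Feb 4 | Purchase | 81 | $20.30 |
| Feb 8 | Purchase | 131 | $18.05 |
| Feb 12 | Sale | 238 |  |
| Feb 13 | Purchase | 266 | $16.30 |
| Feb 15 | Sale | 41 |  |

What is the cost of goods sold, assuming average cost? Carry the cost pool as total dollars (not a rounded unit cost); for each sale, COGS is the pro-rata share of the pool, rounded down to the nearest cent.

After Feb 1: 281 on hand, pool $5,999.35 (≈ $21.3500 each)
After Feb 4: 362 on hand, pool $7,643.65 (≈ $21.1151 each)
After Feb 8: 493 on hand, pool $10,008.20 (≈ $20.3006 each)
Feb 12, sell 238: 238/493 × $10,008.20 → $4,831.54
After Feb 13: 521 on hand, pool $9,512.46 (≈ $18.2581 each)
Feb 15, sell 41: 41/521 × $9,512.46 → $748.58
Total COGS = $4,831.54 + $748.58 = $5,580.12
Ending inventory (cost pool remaining) = $8,763.88

COGS = $5,580.12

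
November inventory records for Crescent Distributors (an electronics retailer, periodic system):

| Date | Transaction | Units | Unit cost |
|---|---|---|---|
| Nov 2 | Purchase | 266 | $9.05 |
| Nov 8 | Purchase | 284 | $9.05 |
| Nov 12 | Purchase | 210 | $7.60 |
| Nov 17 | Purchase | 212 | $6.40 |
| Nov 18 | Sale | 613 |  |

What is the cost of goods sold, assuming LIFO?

Nov 18, 613 sold [LIFO — newest first]: 212 @ $6.40 + 210 @ $7.60 + 191 @ $9.05 = $4,681.35
Ending inventory: 266 @ $9.05 + 93 @ $9.05 = $3,248.95
Check: goods available $7,930.30 = COGS $4,681.35 + ending $3,248.95

COGS = $4,681.35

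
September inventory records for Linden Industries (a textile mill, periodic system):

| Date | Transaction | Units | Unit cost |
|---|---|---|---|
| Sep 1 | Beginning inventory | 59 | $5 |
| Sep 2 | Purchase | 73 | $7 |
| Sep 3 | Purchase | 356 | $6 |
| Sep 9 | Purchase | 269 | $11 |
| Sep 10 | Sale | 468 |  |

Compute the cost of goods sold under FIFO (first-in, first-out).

COGS = $2,822

Sep 10, 468 sold [FIFO — oldest first]: 59 @ $5 + 73 @ $7 + 336 @ $6 = $2,822
Ending inventory: 20 @ $6 + 269 @ $11 = $3,079
Check: goods available $5,901 = COGS $2,822 + ending $3,079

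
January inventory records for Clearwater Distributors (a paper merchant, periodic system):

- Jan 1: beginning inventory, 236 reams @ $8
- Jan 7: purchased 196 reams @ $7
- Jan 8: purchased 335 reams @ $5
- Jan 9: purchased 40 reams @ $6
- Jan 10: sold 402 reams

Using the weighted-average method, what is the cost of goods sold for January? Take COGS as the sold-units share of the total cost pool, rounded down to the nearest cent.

Jan 10, sell 402: 402/807 × $5,175.00 → $2,577.88
Ending inventory (cost pool remaining) = $2,597.12

COGS = $2,577.88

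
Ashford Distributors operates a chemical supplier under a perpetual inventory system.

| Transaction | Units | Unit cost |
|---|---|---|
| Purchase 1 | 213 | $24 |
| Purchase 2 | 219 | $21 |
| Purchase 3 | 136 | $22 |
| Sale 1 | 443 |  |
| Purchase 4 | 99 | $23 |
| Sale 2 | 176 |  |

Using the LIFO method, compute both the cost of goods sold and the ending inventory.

Sale 1 (443) [LIFO — newest first]: 136 @ $22 + 219 @ $21 + 88 @ $24 = $9,703
Sale 2 (176) [LIFO — newest first]: 99 @ $23 + 77 @ $24 = $4,125
Total COGS = $9,703 + $4,125 = $13,828
Ending inventory: 48 @ $24 = $1,152

COGS = $13,828; ending inventory = $1,152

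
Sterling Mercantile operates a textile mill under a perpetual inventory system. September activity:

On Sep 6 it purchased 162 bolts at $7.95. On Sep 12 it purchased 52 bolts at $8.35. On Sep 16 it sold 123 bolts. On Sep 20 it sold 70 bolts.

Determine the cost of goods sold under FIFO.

Sep 16, 123 sold [FIFO — oldest first]: 123 @ $7.95 = $977.85
Sep 20, 70 sold [FIFO — oldest first]: 39 @ $7.95 + 31 @ $8.35 = $568.90
Total COGS = $977.85 + $568.90 = $1,546.75
Ending inventory: 21 @ $8.35 = $175.35
Check: goods available $1,722.10 = COGS $1,546.75 + ending $175.35

COGS = $1,546.75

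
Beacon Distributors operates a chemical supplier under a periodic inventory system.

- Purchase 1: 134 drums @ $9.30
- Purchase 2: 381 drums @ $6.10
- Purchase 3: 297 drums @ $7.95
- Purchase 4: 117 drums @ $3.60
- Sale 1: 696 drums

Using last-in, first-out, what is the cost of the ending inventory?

Ending inventory = $1,850.10

Sale 1 (696) [LIFO — newest first]: 117 @ $3.60 + 297 @ $7.95 + 282 @ $6.10 = $4,502.55
Ending inventory: 134 @ $9.30 + 99 @ $6.10 = $1,850.10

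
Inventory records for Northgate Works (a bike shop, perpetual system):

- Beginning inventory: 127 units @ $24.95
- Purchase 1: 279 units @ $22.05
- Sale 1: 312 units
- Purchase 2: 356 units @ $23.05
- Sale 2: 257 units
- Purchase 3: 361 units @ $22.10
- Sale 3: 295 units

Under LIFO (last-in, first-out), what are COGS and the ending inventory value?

Sale 1 (312) [LIFO — newest first]: 279 @ $22.05 + 33 @ $24.95 = $6,975.30
Sale 2 (257) [LIFO — newest first]: 257 @ $23.05 = $5,923.85
Sale 3 (295) [LIFO — newest first]: 295 @ $22.10 = $6,519.50
Total COGS = $6,975.30 + $5,923.85 + $6,519.50 = $19,418.65
Ending inventory: 94 @ $24.95 + 99 @ $23.05 + 66 @ $22.10 = $6,085.85

COGS = $19,418.65; ending inventory = $6,085.85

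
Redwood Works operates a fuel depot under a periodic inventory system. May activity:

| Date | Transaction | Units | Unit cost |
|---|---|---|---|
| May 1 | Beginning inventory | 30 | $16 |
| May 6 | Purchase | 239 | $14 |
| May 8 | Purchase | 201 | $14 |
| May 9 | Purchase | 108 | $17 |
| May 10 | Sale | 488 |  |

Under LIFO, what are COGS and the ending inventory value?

COGS = $7,156; ending inventory = $1,320

May 10, 488 sold [LIFO — newest first]: 108 @ $17 + 201 @ $14 + 179 @ $14 = $7,156
Ending inventory: 30 @ $16 + 60 @ $14 = $1,320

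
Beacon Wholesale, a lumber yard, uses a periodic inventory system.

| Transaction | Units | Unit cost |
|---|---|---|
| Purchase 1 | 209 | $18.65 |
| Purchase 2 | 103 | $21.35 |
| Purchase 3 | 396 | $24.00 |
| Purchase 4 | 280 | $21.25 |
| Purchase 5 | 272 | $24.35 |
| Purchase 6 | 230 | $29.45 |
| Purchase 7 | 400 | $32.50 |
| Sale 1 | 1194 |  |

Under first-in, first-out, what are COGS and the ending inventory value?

COGS = $26,567.00; ending inventory = $21,380.60

Sale 1 (1194) [FIFO — oldest first]: 209 @ $18.65 + 103 @ $21.35 + 396 @ $24.00 + 280 @ $21.25 + 206 @ $24.35 = $26,567.00
Ending inventory: 66 @ $24.35 + 230 @ $29.45 + 400 @ $32.50 = $21,380.60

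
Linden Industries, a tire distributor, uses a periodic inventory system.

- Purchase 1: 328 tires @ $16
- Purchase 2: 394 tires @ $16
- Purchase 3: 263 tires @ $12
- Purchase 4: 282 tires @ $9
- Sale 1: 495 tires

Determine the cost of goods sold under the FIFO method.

COGS = $7,920

Sale 1 (495) [FIFO — oldest first]: 328 @ $16 + 167 @ $16 = $7,920
Ending inventory: 227 @ $16 + 263 @ $12 + 282 @ $9 = $9,326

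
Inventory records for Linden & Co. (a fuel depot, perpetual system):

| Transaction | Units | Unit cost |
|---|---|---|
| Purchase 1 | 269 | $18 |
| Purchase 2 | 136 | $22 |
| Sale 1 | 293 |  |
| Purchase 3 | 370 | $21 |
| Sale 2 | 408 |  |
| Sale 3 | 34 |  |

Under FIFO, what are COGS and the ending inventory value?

Sale 1 (293) [FIFO — oldest first]: 269 @ $18 + 24 @ $22 = $5,370
Sale 2 (408) [FIFO — oldest first]: 112 @ $22 + 296 @ $21 = $8,680
Sale 3 (34) [FIFO — oldest first]: 34 @ $21 = $714
Total COGS = $5,370 + $8,680 + $714 = $14,764
Ending inventory: 40 @ $21 = $840

COGS = $14,764; ending inventory = $840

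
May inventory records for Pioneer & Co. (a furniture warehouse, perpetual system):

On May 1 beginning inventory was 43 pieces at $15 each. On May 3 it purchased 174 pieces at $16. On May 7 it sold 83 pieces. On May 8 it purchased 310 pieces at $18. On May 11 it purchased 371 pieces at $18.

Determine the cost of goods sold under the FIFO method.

May 7, 83 sold [FIFO — oldest first]: 43 @ $15 + 40 @ $16 = $1,285
Ending inventory: 134 @ $16 + 310 @ $18 + 371 @ $18 = $14,402

COGS = $1,285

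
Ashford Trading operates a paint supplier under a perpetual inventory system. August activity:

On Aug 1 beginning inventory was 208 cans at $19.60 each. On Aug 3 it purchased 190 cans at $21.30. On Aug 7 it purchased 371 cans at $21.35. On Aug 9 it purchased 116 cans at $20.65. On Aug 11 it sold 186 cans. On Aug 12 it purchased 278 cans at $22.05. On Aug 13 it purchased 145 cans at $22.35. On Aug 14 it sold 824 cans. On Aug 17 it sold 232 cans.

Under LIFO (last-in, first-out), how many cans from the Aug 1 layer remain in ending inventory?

Aug 11, 186 sold [LIFO — newest first]: 116 @ $20.65 + 70 @ $21.35 = $3,889.90
Aug 14, 824 sold [LIFO — newest first]: 145 @ $22.35 + 278 @ $22.05 + 301 @ $21.35 + 100 @ $21.30 = $17,927.00
Aug 17, 232 sold [LIFO — newest first]: 90 @ $21.30 + 142 @ $19.60 = $4,700.20
Total COGS = $3,889.90 + $17,927.00 + $4,700.20 = $26,517.10
Ending inventory: 66 @ $19.60 = $1,293.60

66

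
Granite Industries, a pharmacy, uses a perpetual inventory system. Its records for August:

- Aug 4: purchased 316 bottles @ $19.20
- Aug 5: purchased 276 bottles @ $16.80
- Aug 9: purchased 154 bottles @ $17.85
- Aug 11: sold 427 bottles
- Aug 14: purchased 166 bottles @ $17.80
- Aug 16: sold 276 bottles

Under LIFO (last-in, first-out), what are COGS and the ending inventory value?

Aug 11, 427 sold [LIFO — newest first]: 154 @ $17.85 + 273 @ $16.80 = $7,335.30
Aug 16, 276 sold [LIFO — newest first]: 166 @ $17.80 + 3 @ $16.80 + 107 @ $19.20 = $5,059.60
Total COGS = $7,335.30 + $5,059.60 = $12,394.90
Ending inventory: 209 @ $19.20 = $4,012.80

COGS = $12,394.90; ending inventory = $4,012.80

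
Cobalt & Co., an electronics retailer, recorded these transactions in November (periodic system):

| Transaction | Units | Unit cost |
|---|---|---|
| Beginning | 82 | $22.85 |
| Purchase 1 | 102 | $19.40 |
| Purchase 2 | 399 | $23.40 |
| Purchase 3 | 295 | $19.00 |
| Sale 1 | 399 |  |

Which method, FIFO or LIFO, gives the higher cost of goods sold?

FIFO

FIFO COGS: 82 @ $22.85 + 102 @ $19.40 + 215 @ $23.40 = $8,883.50
LIFO COGS: 295 @ $19.00 + 104 @ $23.40 = $8,038.60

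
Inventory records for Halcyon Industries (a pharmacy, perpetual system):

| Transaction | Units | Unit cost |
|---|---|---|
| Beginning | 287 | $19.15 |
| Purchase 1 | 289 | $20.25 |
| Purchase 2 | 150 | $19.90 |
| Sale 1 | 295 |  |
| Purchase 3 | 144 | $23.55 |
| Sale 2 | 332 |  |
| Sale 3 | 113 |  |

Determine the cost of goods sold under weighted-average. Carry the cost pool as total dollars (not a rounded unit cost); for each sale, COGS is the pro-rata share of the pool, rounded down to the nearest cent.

After Beginning: 287 on hand, pool $5,496.05 (≈ $19.1500 each)
After Purchase 1: 576 on hand, pool $11,348.30 (≈ $19.7019 each)
After Purchase 2: 726 on hand, pool $14,333.30 (≈ $19.7428 each)
Sale 1, sell 295: 295/726 × $14,333.30 → $5,824.13
After Purchase 3: 575 on hand, pool $11,900.37 (≈ $20.6963 each)
Sale 2, sell 332: 332/575 × $11,900.37 → $6,871.17
Sale 3, sell 113: 113/243 × $5,029.20 → $2,338.68
Total COGS = $5,824.13 + $6,871.17 + $2,338.68 = $15,033.98
Ending inventory (cost pool remaining) = $2,690.52
Check: goods available $17,724.50 = COGS $15,033.98 + ending $2,690.52

COGS = $15,033.98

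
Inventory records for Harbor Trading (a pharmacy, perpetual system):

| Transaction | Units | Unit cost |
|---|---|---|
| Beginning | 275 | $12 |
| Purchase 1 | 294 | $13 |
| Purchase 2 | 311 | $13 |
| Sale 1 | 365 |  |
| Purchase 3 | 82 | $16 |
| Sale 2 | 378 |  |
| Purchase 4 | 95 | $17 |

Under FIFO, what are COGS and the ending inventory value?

Sale 1 (365) [FIFO — oldest first]: 275 @ $12 + 90 @ $13 = $4,470
Sale 2 (378) [FIFO — oldest first]: 204 @ $13 + 174 @ $13 = $4,914
Total COGS = $4,470 + $4,914 = $9,384
Ending inventory: 137 @ $13 + 82 @ $16 + 95 @ $17 = $4,708

COGS = $9,384; ending inventory = $4,708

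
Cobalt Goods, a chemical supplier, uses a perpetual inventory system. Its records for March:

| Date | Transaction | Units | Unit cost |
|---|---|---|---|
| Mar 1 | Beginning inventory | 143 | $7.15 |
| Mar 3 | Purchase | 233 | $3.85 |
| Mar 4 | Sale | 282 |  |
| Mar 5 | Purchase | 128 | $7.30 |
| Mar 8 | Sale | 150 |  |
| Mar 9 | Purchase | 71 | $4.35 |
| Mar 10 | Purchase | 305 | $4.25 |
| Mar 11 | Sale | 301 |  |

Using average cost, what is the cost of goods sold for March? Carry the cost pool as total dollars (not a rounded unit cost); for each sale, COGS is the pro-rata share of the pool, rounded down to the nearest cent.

After Mar 1: 143 on hand, pool $1,022.45 (≈ $7.1500 each)
After Mar 3: 376 on hand, pool $1,919.50 (≈ $5.1051 each)
Mar 4, sell 282: 282/376 × $1,919.50 → $1,439.62
After Mar 5: 222 on hand, pool $1,414.28 (≈ $6.3706 each)
Mar 8, sell 150: 150/222 × $1,414.28 → $955.59
After Mar 9: 143 on hand, pool $767.54 (≈ $5.3674 each)
After Mar 10: 448 on hand, pool $2,063.79 (≈ $4.6067 each)
Mar 11, sell 301: 301/448 × $2,063.79 → $1,386.60
Total COGS = $1,439.62 + $955.59 + $1,386.60 = $3,781.81
Ending inventory (cost pool remaining) = $677.19

COGS = $3,781.81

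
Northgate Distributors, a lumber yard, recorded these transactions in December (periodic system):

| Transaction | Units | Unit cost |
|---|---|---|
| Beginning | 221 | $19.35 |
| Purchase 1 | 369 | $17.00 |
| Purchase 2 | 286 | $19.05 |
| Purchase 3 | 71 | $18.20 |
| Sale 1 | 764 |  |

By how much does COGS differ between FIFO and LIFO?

FIFO COGS: 221 @ $19.35 + 369 @ $17.00 + 174 @ $19.05 = $13,864.05
LIFO COGS: 71 @ $18.20 + 286 @ $19.05 + 369 @ $17.00 + 38 @ $19.35 = $13,748.80
Difference = |$13,864.05 − $13,748.80| = $115.25

$115.25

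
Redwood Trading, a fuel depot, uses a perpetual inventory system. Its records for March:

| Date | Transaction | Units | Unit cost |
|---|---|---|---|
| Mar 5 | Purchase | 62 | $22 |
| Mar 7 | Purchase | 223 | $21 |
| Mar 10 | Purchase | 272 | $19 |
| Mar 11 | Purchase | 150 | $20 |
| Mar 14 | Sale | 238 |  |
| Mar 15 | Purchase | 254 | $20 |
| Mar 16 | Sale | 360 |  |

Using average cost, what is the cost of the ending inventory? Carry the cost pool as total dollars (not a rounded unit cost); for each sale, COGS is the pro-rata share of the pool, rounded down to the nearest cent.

Ending inventory = $7,284.99

After Mar 5: 62 on hand, pool $1,364.00 (≈ $22.0000 each)
After Mar 7: 285 on hand, pool $6,047.00 (≈ $21.2175 each)
After Mar 10: 557 on hand, pool $11,215.00 (≈ $20.1346 each)
After Mar 11: 707 on hand, pool $14,215.00 (≈ $20.1061 each)
Mar 14, sell 238: 238/707 × $14,215.00 → $4,785.24
After Mar 15: 723 on hand, pool $14,509.76 (≈ $20.0688 each)
Mar 16, sell 360: 360/723 × $14,509.76 → $7,224.77
Total COGS = $4,785.24 + $7,224.77 = $12,010.01
Ending inventory (cost pool remaining) = $7,284.99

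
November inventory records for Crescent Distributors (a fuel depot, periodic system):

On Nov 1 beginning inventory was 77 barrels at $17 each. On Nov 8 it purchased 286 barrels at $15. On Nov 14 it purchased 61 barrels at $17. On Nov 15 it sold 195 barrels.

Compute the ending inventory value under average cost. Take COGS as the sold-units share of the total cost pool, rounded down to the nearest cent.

Ending inventory = $3,584.07

Nov 15, sell 195: 195/424 × $6,636.00 → $3,051.93
Ending inventory (cost pool remaining) = $3,584.07
Check: goods available $6,636.00 = COGS $3,051.93 + ending $3,584.07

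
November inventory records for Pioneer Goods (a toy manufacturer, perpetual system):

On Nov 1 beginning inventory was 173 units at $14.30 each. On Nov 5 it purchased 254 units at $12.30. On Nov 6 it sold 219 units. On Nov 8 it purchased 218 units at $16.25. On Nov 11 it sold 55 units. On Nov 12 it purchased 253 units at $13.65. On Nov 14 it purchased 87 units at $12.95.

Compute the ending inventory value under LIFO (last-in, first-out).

Nov 6, 219 sold [LIFO — newest first]: 219 @ $12.30 = $2,693.70
Nov 11, 55 sold [LIFO — newest first]: 55 @ $16.25 = $893.75
Total COGS = $2,693.70 + $893.75 = $3,587.45
Ending inventory: 173 @ $14.30 + 35 @ $12.30 + 163 @ $16.25 + 253 @ $13.65 + 87 @ $12.95 = $10,133.25
Check: goods available $13,720.70 = COGS $3,587.45 + ending $10,133.25

Ending inventory = $10,133.25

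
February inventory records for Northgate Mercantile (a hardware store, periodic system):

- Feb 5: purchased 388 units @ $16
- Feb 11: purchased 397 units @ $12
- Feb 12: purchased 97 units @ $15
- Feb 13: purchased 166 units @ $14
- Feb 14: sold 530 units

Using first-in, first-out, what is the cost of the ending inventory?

Feb 14, 530 sold [FIFO — oldest first]: 388 @ $16 + 142 @ $12 = $7,912
Ending inventory: 255 @ $12 + 97 @ $15 + 166 @ $14 = $6,839
Check: goods available $14,751 = COGS $7,912 + ending $6,839

Ending inventory = $6,839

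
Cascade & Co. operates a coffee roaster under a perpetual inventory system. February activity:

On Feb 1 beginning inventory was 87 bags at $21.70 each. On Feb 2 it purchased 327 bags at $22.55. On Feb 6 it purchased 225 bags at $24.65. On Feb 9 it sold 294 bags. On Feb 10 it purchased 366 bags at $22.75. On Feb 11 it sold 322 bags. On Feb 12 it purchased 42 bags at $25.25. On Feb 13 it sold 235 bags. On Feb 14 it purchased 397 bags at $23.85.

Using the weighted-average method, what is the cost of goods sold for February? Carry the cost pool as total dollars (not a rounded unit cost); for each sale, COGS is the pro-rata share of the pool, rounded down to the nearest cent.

After Feb 1: 87 on hand, pool $1,887.90 (≈ $21.7000 each)
After Feb 2: 414 on hand, pool $9,261.75 (≈ $22.3714 each)
After Feb 6: 639 on hand, pool $14,808.00 (≈ $23.1737 each)
Feb 9, sell 294: 294/639 × $14,808.00 → $6,813.07
After Feb 10: 711 on hand, pool $16,321.43 (≈ $22.9556 each)
Feb 11, sell 322: 322/711 × $16,321.43 → $7,391.70
After Feb 12: 431 on hand, pool $9,990.23 (≈ $23.1792 each)
Feb 13, sell 235: 235/431 × $9,990.23 → $5,447.10
After Feb 14: 593 on hand, pool $14,011.58 (≈ $23.6283 each)
Total COGS = $6,813.07 + $7,391.70 + $5,447.10 = $19,651.87
Ending inventory (cost pool remaining) = $14,011.58

COGS = $19,651.87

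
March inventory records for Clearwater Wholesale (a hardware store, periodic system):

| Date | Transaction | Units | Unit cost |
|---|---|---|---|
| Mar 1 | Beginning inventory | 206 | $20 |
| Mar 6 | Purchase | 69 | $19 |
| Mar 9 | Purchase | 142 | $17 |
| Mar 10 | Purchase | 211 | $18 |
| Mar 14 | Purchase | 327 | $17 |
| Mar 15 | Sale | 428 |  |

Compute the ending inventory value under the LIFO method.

Mar 15, 428 sold [LIFO — newest first]: 327 @ $17 + 101 @ $18 = $7,377
Ending inventory: 206 @ $20 + 69 @ $19 + 142 @ $17 + 110 @ $18 = $9,825
Check: goods available $17,202 = COGS $7,377 + ending $9,825

Ending inventory = $9,825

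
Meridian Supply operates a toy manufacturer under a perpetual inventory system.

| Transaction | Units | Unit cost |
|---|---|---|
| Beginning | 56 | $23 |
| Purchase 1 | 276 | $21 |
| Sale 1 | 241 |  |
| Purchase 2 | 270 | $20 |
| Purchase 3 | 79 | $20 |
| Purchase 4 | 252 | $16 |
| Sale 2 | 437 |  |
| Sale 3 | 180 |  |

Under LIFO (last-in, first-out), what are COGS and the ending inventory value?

COGS = $16,409; ending inventory = $1,687

Sale 1 (241) [LIFO — newest first]: 241 @ $21 = $5,061
Sale 2 (437) [LIFO — newest first]: 252 @ $16 + 79 @ $20 + 106 @ $20 = $7,732
Sale 3 (180) [LIFO — newest first]: 164 @ $20 + 16 @ $21 = $3,616
Total COGS = $5,061 + $7,732 + $3,616 = $16,409
Ending inventory: 56 @ $23 + 19 @ $21 = $1,687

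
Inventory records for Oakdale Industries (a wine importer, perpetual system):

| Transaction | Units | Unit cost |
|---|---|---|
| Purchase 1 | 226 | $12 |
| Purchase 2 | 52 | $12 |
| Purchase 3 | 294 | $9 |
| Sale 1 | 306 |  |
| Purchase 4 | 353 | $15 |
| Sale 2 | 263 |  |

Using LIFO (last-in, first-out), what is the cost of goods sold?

Sale 1 (306) [LIFO — newest first]: 294 @ $9 + 12 @ $12 = $2,790
Sale 2 (263) [LIFO — newest first]: 263 @ $15 = $3,945
Total COGS = $2,790 + $3,945 = $6,735
Ending inventory: 226 @ $12 + 40 @ $12 + 90 @ $15 = $4,542

COGS = $6,735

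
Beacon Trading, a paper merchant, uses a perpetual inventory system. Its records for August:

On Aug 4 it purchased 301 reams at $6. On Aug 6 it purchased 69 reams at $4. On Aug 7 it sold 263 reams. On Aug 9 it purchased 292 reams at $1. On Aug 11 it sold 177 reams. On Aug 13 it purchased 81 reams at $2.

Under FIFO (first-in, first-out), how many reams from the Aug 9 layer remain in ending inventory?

Aug 7, 263 sold [FIFO — oldest first]: 263 @ $6 = $1,578
Aug 11, 177 sold [FIFO — oldest first]: 38 @ $6 + 69 @ $4 + 70 @ $1 = $574
Total COGS = $1,578 + $574 = $2,152
Ending inventory: 222 @ $1 + 81 @ $2 = $384

222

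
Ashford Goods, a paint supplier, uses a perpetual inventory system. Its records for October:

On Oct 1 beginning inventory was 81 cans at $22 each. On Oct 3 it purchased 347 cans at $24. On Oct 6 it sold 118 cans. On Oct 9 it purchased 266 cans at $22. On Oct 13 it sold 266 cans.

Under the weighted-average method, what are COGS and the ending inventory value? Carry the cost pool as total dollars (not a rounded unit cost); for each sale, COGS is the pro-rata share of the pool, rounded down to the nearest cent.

After Oct 1: 81 on hand, pool $1,782.00 (≈ $22.0000 each)
After Oct 3: 428 on hand, pool $10,110.00 (≈ $23.6215 each)
Oct 6, sell 118: 118/428 × $10,110.00 → $2,787.33
After Oct 9: 576 on hand, pool $13,174.67 (≈ $22.8727 each)
Oct 13, sell 266: 266/576 × $13,174.67 → $6,084.13
Total COGS = $2,787.33 + $6,084.13 = $8,871.46
Ending inventory (cost pool remaining) = $7,090.54

COGS = $8,871.46; ending inventory = $7,090.54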